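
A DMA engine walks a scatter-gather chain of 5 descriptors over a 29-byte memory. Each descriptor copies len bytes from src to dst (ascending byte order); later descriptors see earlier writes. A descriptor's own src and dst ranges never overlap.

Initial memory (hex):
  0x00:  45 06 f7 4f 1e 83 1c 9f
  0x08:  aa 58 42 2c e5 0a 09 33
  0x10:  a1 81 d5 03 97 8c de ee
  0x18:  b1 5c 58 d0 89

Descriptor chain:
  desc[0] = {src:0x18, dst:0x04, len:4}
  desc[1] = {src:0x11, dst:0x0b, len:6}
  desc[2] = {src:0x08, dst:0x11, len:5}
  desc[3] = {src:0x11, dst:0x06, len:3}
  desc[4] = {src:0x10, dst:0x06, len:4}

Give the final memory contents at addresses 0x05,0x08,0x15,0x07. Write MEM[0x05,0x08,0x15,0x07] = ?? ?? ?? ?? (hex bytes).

#0 dst[0x04+4] := {0xb1,0x5c,0x58,0xd0}
#1 dst[0x0b+6] := {0x81,0xd5,0x03,0x97,0x8c,0xde}
#2 dst[0x11+5] := {0xaa,0x58,0x42,0x81,0xd5}
#3 dst[0x06+3] := {0xaa,0x58,0x42}
#4 dst[0x06+4] := {0xde,0xaa,0x58,0x42}
query mem[0x05]=0x5c, mem[0x08]=0x58, mem[0x15]=0xd5, mem[0x07]=0xaa

MEM[0x05,0x08,0x15,0x07] = 5c 58 d5 aa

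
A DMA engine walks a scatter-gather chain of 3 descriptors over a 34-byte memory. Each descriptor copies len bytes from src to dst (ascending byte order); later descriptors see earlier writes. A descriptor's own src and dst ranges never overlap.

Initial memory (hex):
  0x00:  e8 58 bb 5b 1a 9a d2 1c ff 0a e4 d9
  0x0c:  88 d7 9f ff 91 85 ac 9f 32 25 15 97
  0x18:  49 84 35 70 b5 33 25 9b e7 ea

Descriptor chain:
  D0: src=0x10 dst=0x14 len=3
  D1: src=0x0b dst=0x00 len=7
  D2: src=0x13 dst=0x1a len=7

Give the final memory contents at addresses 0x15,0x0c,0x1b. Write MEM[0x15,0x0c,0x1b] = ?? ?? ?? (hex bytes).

MEM[0x15,0x0c,0x1b] = 85 88 91

  after D0: wrote 3B at 0x14 = 9185ac
  after D1: wrote 7B at 0x00 = d988d79fff9185
  after D2: wrote 7B at 0x1a = 9f9185ac974984
query mem[0x15]=0x85, mem[0x0c]=0x88, mem[0x1b]=0x91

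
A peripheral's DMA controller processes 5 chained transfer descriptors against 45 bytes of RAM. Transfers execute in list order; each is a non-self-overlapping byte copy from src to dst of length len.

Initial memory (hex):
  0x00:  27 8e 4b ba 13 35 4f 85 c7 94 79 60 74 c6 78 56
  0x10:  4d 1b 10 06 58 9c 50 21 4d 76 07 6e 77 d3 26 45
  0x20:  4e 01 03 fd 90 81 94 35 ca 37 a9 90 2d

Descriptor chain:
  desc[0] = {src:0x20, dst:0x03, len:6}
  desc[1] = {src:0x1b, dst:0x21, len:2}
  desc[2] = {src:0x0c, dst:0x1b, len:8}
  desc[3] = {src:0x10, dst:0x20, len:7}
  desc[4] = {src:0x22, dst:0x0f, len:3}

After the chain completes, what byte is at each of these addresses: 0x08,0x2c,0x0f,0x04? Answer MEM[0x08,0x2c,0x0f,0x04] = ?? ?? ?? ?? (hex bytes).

  after D0: wrote 6B at 0x03 = 4e0103fd9081
  after D1: wrote 2B at 0x21 = 6e77
  after D2: wrote 8B at 0x1b = 74c678564d1b1006
  after D3: wrote 7B at 0x20 = 4d1b1006589c50
  after D4: wrote 3B at 0x0f = 100658
query mem[0x08]=0x81, mem[0x2c]=0x2d, mem[0x0f]=0x10, mem[0x04]=0x01

MEM[0x08,0x2c,0x0f,0x04] = 81 2d 10 01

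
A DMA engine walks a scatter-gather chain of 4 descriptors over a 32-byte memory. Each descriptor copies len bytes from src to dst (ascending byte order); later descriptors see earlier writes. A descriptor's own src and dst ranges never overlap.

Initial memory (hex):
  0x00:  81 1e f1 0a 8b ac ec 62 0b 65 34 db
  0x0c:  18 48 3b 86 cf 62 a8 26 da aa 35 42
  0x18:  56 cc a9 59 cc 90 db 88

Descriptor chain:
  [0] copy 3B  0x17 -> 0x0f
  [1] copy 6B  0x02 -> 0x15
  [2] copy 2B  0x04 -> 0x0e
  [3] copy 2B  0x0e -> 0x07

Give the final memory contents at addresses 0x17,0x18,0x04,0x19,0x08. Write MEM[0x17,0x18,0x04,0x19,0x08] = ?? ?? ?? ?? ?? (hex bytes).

D0: mem[0x0f..0x11] <- [42 56 cc]
D1: mem[0x15..0x1a] <- [f1 0a 8b ac ec 62]
D2: mem[0x0e..0x0f] <- [8b ac]
D3: mem[0x07..0x08] <- [8b ac]
query mem[0x17]=0x8b, mem[0x18]=0xac, mem[0x04]=0x8b, mem[0x19]=0xec, mem[0x08]=0xac

MEM[0x17,0x18,0x04,0x19,0x08] = 8b ac 8b ec ac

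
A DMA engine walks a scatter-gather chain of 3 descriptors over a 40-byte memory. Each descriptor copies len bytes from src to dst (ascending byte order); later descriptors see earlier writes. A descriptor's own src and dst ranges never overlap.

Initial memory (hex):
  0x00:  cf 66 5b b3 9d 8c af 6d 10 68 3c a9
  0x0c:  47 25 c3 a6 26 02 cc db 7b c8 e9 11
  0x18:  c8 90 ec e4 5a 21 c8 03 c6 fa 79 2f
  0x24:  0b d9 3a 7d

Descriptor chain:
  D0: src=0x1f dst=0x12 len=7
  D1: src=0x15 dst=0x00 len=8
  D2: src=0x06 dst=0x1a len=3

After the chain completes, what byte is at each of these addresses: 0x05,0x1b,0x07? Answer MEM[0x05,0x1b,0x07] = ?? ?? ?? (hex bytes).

[0] 0x1f->0x12 len=7 : 03 c6 fa 79 2f 0b d9
[1] 0x15->0x00 len=8 : 79 2f 0b d9 90 ec e4 5a
[2] 0x06->0x1a len=3 : e4 5a 10
query mem[0x05]=0xec, mem[0x1b]=0x5a, mem[0x07]=0x5a

MEM[0x05,0x1b,0x07] = ec 5a 5a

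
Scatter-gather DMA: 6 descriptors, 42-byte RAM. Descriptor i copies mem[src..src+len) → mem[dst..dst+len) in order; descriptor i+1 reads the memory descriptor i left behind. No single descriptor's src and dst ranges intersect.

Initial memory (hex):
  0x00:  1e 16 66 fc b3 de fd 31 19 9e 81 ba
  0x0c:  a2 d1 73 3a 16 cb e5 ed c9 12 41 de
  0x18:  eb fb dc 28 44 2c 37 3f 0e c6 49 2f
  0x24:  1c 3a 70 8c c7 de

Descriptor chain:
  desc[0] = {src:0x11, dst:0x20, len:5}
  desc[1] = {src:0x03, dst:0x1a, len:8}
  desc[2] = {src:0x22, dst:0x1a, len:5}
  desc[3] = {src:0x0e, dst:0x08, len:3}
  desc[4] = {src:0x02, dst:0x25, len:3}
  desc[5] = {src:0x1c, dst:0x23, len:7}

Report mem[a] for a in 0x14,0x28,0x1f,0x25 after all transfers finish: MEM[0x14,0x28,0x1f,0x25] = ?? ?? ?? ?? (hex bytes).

  after D0: wrote 5B at 0x20 = cbe5edc912
  after D1: wrote 8B at 0x1a = fcb3defd31199e81
  after D2: wrote 5B at 0x1a = edc9123a70
  after D3: wrote 3B at 0x08 = 733a16
  after D4: wrote 3B at 0x25 = 66fcb3
  after D5: wrote 7B at 0x23 = 123a70199e81ed
query mem[0x14]=0xc9, mem[0x28]=0x81, mem[0x1f]=0x19, mem[0x25]=0x70

MEM[0x14,0x28,0x1f,0x25] = c9 81 19 70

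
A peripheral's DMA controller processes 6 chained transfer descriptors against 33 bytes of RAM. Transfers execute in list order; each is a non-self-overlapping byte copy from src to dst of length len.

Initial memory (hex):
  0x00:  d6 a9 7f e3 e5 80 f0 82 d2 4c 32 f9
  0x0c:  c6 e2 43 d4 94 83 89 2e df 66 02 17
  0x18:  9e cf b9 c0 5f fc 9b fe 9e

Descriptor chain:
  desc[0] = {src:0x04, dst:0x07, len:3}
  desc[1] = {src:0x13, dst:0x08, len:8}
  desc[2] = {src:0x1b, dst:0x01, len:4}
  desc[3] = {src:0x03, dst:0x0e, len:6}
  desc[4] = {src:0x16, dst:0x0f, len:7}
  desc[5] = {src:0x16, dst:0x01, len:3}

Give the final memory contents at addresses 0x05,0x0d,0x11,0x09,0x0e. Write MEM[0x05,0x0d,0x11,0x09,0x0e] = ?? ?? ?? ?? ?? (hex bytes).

MEM[0x05,0x0d,0x11,0x09,0x0e] = 80 9e 9e df fc

[0] 0x04->0x07 len=3 : e5 80 f0
[1] 0x13->0x08 len=8 : 2e df 66 02 17 9e cf b9
[2] 0x1b->0x01 len=4 : c0 5f fc 9b
[3] 0x03->0x0e len=6 : fc 9b 80 f0 e5 2e
[4] 0x16->0x0f len=7 : 02 17 9e cf b9 c0 5f
[5] 0x16->0x01 len=3 : 02 17 9e
query mem[0x05]=0x80, mem[0x0d]=0x9e, mem[0x11]=0x9e, mem[0x09]=0xdf, mem[0x0e]=0xfc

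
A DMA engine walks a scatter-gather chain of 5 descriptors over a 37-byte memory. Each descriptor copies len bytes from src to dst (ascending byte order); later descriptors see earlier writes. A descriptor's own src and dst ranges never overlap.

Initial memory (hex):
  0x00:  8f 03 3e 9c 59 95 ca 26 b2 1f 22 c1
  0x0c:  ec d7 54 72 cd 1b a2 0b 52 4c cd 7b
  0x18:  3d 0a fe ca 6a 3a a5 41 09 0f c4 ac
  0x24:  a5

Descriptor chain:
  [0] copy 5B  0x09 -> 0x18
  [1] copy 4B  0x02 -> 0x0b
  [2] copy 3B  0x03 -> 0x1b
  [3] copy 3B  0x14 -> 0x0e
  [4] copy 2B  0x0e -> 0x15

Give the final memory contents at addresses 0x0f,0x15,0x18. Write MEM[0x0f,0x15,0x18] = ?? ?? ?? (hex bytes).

#0 dst[0x18+5] := {0x1f,0x22,0xc1,0xec,0xd7}
#1 dst[0x0b+4] := {0x3e,0x9c,0x59,0x95}
#2 dst[0x1b+3] := {0x9c,0x59,0x95}
#3 dst[0x0e+3] := {0x52,0x4c,0xcd}
#4 dst[0x15+2] := {0x52,0x4c}
query mem[0x0f]=0x4c, mem[0x15]=0x52, mem[0x18]=0x1f

MEM[0x0f,0x15,0x18] = 4c 52 1f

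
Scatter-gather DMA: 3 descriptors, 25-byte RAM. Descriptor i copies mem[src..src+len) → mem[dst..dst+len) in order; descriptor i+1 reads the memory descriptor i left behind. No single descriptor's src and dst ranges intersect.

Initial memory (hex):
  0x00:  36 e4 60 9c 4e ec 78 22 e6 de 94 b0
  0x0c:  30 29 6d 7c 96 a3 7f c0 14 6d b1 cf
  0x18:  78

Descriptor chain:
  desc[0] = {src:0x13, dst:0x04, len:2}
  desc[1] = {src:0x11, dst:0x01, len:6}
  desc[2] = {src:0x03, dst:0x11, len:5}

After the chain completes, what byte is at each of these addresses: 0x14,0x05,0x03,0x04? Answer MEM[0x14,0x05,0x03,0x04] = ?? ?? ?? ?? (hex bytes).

#0 dst[0x04+2] := {0xc0,0x14}
#1 dst[0x01+6] := {0xa3,0x7f,0xc0,0x14,0x6d,0xb1}
#2 dst[0x11+5] := {0xc0,0x14,0x6d,0xb1,0x22}
query mem[0x14]=0xb1, mem[0x05]=0x6d, mem[0x03]=0xc0, mem[0x04]=0x14

MEM[0x14,0x05,0x03,0x04] = b1 6d c0 14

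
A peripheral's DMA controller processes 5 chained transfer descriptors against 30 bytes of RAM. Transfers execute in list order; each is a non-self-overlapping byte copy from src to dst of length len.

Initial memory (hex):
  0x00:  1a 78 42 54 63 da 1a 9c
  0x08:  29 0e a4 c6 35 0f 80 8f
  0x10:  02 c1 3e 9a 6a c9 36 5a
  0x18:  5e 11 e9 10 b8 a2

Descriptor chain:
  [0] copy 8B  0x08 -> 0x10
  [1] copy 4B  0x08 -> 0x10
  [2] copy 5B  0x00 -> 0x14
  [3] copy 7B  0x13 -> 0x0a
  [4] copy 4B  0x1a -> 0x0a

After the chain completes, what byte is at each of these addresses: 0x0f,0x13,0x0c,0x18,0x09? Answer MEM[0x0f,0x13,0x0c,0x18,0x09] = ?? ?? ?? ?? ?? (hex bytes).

MEM[0x0f,0x13,0x0c,0x18,0x09] = 63 c6 b8 63 0e

  after D0: wrote 8B at 0x10 = 290ea4c6350f808f
  after D1: wrote 4B at 0x10 = 290ea4c6
  after D2: wrote 5B at 0x14 = 1a78425463
  after D3: wrote 7B at 0x0a = c61a7842546311
  after D4: wrote 4B at 0x0a = e910b8a2
query mem[0x0f]=0x63, mem[0x13]=0xc6, mem[0x0c]=0xb8, mem[0x18]=0x63, mem[0x09]=0x0e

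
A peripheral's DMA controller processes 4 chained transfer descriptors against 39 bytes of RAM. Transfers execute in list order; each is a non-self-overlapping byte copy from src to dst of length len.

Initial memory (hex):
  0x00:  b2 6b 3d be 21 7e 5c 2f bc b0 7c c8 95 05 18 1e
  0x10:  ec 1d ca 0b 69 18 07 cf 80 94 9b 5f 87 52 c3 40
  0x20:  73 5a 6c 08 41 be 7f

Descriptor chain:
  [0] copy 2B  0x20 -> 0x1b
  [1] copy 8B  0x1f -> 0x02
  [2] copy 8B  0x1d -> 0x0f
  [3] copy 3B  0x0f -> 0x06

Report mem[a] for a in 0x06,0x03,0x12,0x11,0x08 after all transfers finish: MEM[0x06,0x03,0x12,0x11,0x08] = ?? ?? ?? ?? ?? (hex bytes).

D0: mem[0x1b..0x1c] <- [73 5a]
D1: mem[0x02..0x09] <- [40 73 5a 6c 08 41 be 7f]
D2: mem[0x0f..0x16] <- [52 c3 40 73 5a 6c 08 41]
D3: mem[0x06..0x08] <- [52 c3 40]
query mem[0x06]=0x52, mem[0x03]=0x73, mem[0x12]=0x73, mem[0x11]=0x40, mem[0x08]=0x40

MEM[0x06,0x03,0x12,0x11,0x08] = 52 73 73 40 40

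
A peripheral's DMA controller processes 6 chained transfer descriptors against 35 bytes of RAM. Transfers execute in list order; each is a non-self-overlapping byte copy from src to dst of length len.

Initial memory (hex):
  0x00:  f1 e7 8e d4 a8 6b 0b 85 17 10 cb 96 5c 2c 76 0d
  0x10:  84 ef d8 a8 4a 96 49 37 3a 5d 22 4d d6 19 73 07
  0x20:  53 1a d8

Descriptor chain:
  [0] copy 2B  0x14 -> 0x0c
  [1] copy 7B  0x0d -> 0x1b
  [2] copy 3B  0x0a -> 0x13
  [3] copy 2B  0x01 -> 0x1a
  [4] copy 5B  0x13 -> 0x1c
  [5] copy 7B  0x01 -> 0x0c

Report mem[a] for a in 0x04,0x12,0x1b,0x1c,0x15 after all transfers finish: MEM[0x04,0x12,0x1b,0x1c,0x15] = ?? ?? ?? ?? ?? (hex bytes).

MEM[0x04,0x12,0x1b,0x1c,0x15] = a8 85 8e cb 4a

#0 dst[0x0c+2] := {0x4a,0x96}
#1 dst[0x1b+7] := {0x96,0x76,0x0d,0x84,0xef,0xd8,0xa8}
#2 dst[0x13+3] := {0xcb,0x96,0x4a}
#3 dst[0x1a+2] := {0xe7,0x8e}
#4 dst[0x1c+5] := {0xcb,0x96,0x4a,0x49,0x37}
#5 dst[0x0c+7] := {0xe7,0x8e,0xd4,0xa8,0x6b,0x0b,0x85}
query mem[0x04]=0xa8, mem[0x12]=0x85, mem[0x1b]=0x8e, mem[0x1c]=0xcb, mem[0x15]=0x4a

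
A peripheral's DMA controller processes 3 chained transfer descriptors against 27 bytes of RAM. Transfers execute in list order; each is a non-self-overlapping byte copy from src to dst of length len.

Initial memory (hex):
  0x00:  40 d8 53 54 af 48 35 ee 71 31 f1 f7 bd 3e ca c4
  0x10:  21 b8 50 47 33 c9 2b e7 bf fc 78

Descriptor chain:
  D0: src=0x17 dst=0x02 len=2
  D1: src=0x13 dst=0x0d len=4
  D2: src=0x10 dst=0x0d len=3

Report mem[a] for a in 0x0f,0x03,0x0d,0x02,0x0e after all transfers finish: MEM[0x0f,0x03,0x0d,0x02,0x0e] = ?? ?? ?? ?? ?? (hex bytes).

#0 dst[0x02+2] := {0xe7,0xbf}
#1 dst[0x0d+4] := {0x47,0x33,0xc9,0x2b}
#2 dst[0x0d+3] := {0x2b,0xb8,0x50}
query mem[0x0f]=0x50, mem[0x03]=0xbf, mem[0x0d]=0x2b, mem[0x02]=0xe7, mem[0x0e]=0xb8

MEM[0x0f,0x03,0x0d,0x02,0x0e] = 50 bf 2b e7 b8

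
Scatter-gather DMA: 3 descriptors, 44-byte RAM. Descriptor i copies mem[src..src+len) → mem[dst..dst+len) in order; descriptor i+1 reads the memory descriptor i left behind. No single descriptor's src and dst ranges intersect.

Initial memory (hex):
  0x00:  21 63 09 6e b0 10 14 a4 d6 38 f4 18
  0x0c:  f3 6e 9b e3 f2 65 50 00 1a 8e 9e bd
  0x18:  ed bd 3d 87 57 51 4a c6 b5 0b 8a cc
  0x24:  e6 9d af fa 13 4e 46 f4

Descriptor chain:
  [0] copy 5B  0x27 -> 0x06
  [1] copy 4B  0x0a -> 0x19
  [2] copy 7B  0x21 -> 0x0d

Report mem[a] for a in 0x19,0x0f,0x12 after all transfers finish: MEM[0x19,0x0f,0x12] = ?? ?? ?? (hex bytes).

MEM[0x19,0x0f,0x12] = f4 cc af

  after D0: wrote 5B at 0x06 = fa134e46f4
  after D1: wrote 4B at 0x19 = f418f36e
  after D2: wrote 7B at 0x0d = 0b8acce69daffa
query mem[0x19]=0xf4, mem[0x0f]=0xcc, mem[0x12]=0xaf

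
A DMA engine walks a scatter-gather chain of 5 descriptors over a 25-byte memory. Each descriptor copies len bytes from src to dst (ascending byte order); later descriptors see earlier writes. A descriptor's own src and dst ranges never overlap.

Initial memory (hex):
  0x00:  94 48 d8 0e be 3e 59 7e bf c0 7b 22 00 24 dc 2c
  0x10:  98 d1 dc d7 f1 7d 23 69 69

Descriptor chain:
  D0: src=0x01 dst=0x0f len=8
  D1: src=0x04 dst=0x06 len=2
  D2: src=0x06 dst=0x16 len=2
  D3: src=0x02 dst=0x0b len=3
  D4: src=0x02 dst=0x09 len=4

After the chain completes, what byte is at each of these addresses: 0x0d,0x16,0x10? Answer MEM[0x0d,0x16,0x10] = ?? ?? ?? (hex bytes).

[0] 0x01->0x0f len=8 : 48 d8 0e be 3e 59 7e bf
[1] 0x04->0x06 len=2 : be 3e
[2] 0x06->0x16 len=2 : be 3e
[3] 0x02->0x0b len=3 : d8 0e be
[4] 0x02->0x09 len=4 : d8 0e be 3e
query mem[0x0d]=0xbe, mem[0x16]=0xbe, mem[0x10]=0xd8

MEM[0x0d,0x16,0x10] = be be d8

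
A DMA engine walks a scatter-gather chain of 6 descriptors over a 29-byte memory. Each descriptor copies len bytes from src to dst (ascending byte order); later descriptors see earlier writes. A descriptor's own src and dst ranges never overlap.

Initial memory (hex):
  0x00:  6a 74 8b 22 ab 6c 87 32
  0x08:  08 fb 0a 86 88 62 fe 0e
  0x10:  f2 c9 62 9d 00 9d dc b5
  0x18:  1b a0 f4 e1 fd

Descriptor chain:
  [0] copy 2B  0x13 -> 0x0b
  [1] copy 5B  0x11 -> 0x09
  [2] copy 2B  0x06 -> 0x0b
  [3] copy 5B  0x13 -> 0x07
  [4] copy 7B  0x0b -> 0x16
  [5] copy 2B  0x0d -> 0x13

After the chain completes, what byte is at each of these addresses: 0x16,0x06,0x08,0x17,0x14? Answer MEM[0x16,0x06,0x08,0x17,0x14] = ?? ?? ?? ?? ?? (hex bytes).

  after D0: wrote 2B at 0x0b = 9d00
  after D1: wrote 5B at 0x09 = c9629d009d
  after D2: wrote 2B at 0x0b = 8732
  after D3: wrote 5B at 0x07 = 9d009ddcb5
  after D4: wrote 7B at 0x16 = b5329dfe0ef2c9
  after D5: wrote 2B at 0x13 = 9dfe
query mem[0x16]=0xb5, mem[0x06]=0x87, mem[0x08]=0x00, mem[0x17]=0x32, mem[0x14]=0xfe

MEM[0x16,0x06,0x08,0x17,0x14] = b5 87 00 32 fe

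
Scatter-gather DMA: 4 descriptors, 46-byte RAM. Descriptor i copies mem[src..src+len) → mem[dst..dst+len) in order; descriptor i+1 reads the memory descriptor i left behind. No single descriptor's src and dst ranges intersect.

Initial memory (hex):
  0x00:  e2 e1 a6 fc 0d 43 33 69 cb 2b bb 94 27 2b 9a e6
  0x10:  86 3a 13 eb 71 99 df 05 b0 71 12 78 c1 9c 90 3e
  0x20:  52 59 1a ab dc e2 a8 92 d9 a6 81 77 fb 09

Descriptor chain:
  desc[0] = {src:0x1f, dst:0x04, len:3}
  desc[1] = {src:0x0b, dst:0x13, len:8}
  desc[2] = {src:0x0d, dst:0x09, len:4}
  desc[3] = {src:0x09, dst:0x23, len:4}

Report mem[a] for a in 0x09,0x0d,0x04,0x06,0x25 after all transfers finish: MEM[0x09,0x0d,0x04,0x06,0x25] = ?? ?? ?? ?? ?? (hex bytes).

  after D0: wrote 3B at 0x04 = 3e5259
  after D1: wrote 8B at 0x13 = 94272b9ae6863a13
  after D2: wrote 4B at 0x09 = 2b9ae686
  after D3: wrote 4B at 0x23 = 2b9ae686
query mem[0x09]=0x2b, mem[0x0d]=0x2b, mem[0x04]=0x3e, mem[0x06]=0x59, mem[0x25]=0xe6

MEM[0x09,0x0d,0x04,0x06,0x25] = 2b 2b 3e 59 e6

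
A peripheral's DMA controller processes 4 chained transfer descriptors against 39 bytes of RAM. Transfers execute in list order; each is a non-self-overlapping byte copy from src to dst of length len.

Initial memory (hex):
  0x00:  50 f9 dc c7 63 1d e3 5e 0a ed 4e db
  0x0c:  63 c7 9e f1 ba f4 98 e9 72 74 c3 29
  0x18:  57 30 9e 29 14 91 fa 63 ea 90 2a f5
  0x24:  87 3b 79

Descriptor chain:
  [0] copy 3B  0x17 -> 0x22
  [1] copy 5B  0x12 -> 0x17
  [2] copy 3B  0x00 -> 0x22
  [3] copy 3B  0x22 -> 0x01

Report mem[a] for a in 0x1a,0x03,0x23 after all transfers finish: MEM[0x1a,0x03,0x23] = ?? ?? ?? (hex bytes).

[0] 0x17->0x22 len=3 : 29 57 30
[1] 0x12->0x17 len=5 : 98 e9 72 74 c3
[2] 0x00->0x22 len=3 : 50 f9 dc
[3] 0x22->0x01 len=3 : 50 f9 dc
query mem[0x1a]=0x74, mem[0x03]=0xdc, mem[0x23]=0xf9

MEM[0x1a,0x03,0x23] = 74 dc f9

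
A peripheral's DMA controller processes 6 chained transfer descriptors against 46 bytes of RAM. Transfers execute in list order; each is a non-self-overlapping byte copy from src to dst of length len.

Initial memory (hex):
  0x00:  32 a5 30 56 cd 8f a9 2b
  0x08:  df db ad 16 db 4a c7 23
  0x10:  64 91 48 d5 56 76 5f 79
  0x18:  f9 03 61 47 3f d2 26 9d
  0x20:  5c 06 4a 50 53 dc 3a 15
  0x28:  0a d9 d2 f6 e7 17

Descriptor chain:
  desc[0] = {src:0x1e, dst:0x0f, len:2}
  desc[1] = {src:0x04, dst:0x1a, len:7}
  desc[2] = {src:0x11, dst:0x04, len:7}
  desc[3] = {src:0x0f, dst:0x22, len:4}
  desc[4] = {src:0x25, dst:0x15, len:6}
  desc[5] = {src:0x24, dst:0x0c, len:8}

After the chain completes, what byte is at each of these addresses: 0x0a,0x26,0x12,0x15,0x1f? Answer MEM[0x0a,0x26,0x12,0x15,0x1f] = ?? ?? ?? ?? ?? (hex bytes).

  after D0: wrote 2B at 0x0f = 269d
  after D1: wrote 7B at 0x1a = cd8fa92bdfdbad
  after D2: wrote 7B at 0x04 = 9148d556765f79
  after D3: wrote 4B at 0x22 = 269d9148
  after D4: wrote 6B at 0x15 = 483a150ad9d2
  after D5: wrote 8B at 0x0c = 91483a150ad9d2f6
query mem[0x0a]=0x79, mem[0x26]=0x3a, mem[0x12]=0xd2, mem[0x15]=0x48, mem[0x1f]=0xdb

MEM[0x0a,0x26,0x12,0x15,0x1f] = 79 3a d2 48 db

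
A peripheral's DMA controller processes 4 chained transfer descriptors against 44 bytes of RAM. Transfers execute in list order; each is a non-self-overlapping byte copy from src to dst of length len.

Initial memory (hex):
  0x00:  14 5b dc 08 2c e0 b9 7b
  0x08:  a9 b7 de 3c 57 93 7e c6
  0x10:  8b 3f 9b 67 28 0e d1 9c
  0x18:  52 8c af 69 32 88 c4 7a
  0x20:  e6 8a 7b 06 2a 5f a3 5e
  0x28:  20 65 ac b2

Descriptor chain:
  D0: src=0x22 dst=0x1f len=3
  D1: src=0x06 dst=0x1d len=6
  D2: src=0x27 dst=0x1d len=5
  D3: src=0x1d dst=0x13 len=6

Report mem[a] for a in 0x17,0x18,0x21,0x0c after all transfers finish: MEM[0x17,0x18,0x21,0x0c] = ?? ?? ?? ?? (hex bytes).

MEM[0x17,0x18,0x21,0x0c] = b2 3c b2 57

[0] 0x22->0x1f len=3 : 7b 06 2a
[1] 0x06->0x1d len=6 : b9 7b a9 b7 de 3c
[2] 0x27->0x1d len=5 : 5e 20 65 ac b2
[3] 0x1d->0x13 len=6 : 5e 20 65 ac b2 3c
query mem[0x17]=0xb2, mem[0x18]=0x3c, mem[0x21]=0xb2, mem[0x0c]=0x57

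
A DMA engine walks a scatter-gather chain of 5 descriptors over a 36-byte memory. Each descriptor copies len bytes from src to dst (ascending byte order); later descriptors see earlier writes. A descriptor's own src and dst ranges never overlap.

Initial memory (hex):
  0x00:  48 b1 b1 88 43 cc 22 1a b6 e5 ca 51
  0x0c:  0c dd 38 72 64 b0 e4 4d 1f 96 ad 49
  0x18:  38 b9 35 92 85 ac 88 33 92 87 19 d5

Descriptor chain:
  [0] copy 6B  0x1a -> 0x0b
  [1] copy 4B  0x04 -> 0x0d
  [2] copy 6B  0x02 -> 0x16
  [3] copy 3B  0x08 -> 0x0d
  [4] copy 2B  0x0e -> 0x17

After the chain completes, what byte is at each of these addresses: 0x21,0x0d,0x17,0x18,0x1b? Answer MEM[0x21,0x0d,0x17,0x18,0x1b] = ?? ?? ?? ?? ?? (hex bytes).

#0 dst[0x0b+6] := {0x35,0x92,0x85,0xac,0x88,0x33}
#1 dst[0x0d+4] := {0x43,0xcc,0x22,0x1a}
#2 dst[0x16+6] := {0xb1,0x88,0x43,0xcc,0x22,0x1a}
#3 dst[0x0d+3] := {0xb6,0xe5,0xca}
#4 dst[0x17+2] := {0xe5,0xca}
query mem[0x21]=0x87, mem[0x0d]=0xb6, mem[0x17]=0xe5, mem[0x18]=0xca, mem[0x1b]=0x1a

MEM[0x21,0x0d,0x17,0x18,0x1b] = 87 b6 e5 ca 1a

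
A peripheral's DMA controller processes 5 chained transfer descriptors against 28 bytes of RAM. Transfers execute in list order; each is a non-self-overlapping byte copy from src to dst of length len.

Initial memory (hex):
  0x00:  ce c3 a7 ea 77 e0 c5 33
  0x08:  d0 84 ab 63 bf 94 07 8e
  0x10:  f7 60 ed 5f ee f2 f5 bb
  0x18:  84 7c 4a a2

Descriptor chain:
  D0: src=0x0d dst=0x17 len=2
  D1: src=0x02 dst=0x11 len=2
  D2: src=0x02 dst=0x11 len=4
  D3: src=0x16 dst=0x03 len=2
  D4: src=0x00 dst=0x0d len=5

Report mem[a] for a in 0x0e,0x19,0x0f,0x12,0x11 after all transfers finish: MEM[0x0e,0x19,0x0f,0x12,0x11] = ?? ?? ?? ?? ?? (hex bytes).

  after D0: wrote 2B at 0x17 = 9407
  after D1: wrote 2B at 0x11 = a7ea
  after D2: wrote 4B at 0x11 = a7ea77e0
  after D3: wrote 2B at 0x03 = f594
  after D4: wrote 5B at 0x0d = cec3a7f594
query mem[0x0e]=0xc3, mem[0x19]=0x7c, mem[0x0f]=0xa7, mem[0x12]=0xea, mem[0x11]=0x94

MEM[0x0e,0x19,0x0f,0x12,0x11] = c3 7c a7 ea 94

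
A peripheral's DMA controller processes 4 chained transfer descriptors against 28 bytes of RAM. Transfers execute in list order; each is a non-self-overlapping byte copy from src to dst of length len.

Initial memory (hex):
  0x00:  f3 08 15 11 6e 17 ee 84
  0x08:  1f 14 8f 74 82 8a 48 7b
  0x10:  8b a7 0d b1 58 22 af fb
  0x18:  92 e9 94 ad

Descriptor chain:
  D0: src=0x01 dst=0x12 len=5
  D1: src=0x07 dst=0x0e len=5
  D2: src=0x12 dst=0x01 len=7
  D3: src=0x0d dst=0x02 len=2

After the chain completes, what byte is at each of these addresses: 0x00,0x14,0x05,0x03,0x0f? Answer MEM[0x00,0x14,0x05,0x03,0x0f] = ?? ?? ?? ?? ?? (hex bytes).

MEM[0x00,0x14,0x05,0x03,0x0f] = f3 11 17 84 1f

  after D0: wrote 5B at 0x12 = 0815116e17
  after D1: wrote 5B at 0x0e = 841f148f74
  after D2: wrote 7B at 0x01 = 7415116e17fb92
  after D3: wrote 2B at 0x02 = 8a84
query mem[0x00]=0xf3, mem[0x14]=0x11, mem[0x05]=0x17, mem[0x03]=0x84, mem[0x0f]=0x1f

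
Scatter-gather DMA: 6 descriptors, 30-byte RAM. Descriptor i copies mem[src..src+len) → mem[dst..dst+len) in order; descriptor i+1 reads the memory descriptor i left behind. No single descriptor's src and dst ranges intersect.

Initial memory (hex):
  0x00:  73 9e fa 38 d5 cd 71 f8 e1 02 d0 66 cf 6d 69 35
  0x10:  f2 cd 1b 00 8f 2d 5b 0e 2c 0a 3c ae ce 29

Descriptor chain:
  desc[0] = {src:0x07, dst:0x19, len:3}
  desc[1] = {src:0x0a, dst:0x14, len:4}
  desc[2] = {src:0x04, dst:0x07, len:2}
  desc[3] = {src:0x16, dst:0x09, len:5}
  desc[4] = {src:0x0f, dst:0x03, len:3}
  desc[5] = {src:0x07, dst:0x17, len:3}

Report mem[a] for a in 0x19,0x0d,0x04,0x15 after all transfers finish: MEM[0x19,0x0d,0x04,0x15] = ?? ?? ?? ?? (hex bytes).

MEM[0x19,0x0d,0x04,0x15] = cf e1 f2 66

D0: mem[0x19..0x1b] <- [f8 e1 02]
D1: mem[0x14..0x17] <- [d0 66 cf 6d]
D2: mem[0x07..0x08] <- [d5 cd]
D3: mem[0x09..0x0d] <- [cf 6d 2c f8 e1]
D4: mem[0x03..0x05] <- [35 f2 cd]
D5: mem[0x17..0x19] <- [d5 cd cf]
query mem[0x19]=0xcf, mem[0x0d]=0xe1, mem[0x04]=0xf2, mem[0x15]=0x66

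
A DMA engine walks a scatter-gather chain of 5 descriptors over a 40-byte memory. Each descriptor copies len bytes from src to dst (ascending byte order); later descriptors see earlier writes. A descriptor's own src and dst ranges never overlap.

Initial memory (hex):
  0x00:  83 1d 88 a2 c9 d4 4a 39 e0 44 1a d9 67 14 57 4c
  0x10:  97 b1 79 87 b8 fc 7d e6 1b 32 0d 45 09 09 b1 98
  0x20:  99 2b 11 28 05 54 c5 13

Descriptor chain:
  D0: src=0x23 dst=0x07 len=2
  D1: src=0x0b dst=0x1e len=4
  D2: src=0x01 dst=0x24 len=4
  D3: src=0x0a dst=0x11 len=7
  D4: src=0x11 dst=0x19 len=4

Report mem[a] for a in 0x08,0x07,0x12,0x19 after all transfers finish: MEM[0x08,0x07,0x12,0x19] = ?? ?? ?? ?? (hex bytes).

#0 dst[0x07+2] := {0x28,0x05}
#1 dst[0x1e+4] := {0xd9,0x67,0x14,0x57}
#2 dst[0x24+4] := {0x1d,0x88,0xa2,0xc9}
#3 dst[0x11+7] := {0x1a,0xd9,0x67,0x14,0x57,0x4c,0x97}
#4 dst[0x19+4] := {0x1a,0xd9,0x67,0x14}
query mem[0x08]=0x05, mem[0x07]=0x28, mem[0x12]=0xd9, mem[0x19]=0x1a

MEM[0x08,0x07,0x12,0x19] = 05 28 d9 1a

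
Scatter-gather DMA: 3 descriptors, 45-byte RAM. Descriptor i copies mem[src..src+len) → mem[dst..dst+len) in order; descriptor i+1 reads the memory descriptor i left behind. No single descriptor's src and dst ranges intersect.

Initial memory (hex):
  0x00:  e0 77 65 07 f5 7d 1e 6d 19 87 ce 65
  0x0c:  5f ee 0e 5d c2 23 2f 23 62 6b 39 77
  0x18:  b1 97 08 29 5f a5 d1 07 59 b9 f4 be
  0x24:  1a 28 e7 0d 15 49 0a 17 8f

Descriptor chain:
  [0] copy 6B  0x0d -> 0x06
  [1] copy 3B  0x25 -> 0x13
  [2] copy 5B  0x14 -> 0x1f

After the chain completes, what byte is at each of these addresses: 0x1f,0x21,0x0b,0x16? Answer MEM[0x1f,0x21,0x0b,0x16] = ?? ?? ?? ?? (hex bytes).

#0 dst[0x06+6] := {0xee,0x0e,0x5d,0xc2,0x23,0x2f}
#1 dst[0x13+3] := {0x28,0xe7,0x0d}
#2 dst[0x1f+5] := {0xe7,0x0d,0x39,0x77,0xb1}
query mem[0x1f]=0xe7, mem[0x21]=0x39, mem[0x0b]=0x2f, mem[0x16]=0x39

MEM[0x1f,0x21,0x0b,0x16] = e7 39 2f 39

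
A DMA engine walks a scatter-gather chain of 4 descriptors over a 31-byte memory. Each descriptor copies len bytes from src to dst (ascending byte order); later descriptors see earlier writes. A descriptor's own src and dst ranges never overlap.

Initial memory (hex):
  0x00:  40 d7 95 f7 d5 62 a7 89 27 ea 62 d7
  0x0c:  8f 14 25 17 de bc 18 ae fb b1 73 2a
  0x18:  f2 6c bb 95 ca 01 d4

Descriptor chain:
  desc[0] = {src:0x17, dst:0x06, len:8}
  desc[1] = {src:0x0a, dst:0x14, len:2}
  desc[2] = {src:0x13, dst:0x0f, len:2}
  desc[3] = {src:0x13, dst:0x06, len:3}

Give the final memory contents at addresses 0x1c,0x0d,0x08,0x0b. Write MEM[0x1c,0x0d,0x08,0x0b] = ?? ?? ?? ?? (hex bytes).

  after D0: wrote 8B at 0x06 = 2af26cbb95ca01d4
  after D1: wrote 2B at 0x14 = 95ca
  after D2: wrote 2B at 0x0f = ae95
  after D3: wrote 3B at 0x06 = ae95ca
query mem[0x1c]=0xca, mem[0x0d]=0xd4, mem[0x08]=0xca, mem[0x0b]=0xca

MEM[0x1c,0x0d,0x08,0x0b] = ca d4 ca ca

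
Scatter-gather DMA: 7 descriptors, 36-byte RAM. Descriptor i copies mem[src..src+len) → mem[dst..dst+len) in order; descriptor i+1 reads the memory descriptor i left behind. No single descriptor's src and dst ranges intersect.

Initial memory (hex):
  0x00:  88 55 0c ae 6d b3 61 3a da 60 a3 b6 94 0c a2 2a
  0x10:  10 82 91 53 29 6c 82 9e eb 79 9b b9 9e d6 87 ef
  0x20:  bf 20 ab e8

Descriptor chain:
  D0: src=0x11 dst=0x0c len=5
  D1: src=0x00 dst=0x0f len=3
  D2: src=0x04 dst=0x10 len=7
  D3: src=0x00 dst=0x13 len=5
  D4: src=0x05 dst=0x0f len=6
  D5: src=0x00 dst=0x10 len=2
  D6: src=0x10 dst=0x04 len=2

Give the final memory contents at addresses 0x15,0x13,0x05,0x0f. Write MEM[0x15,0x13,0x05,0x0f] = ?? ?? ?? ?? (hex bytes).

MEM[0x15,0x13,0x05,0x0f] = 0c 60 55 b3

  after D0: wrote 5B at 0x0c = 829153296c
  after D1: wrote 3B at 0x0f = 88550c
  after D2: wrote 7B at 0x10 = 6db3613ada60a3
  after D3: wrote 5B at 0x13 = 88550cae6d
  after D4: wrote 6B at 0x0f = b3613ada60a3
  after D5: wrote 2B at 0x10 = 8855
  after D6: wrote 2B at 0x04 = 8855
query mem[0x15]=0x0c, mem[0x13]=0x60, mem[0x05]=0x55, mem[0x0f]=0xb3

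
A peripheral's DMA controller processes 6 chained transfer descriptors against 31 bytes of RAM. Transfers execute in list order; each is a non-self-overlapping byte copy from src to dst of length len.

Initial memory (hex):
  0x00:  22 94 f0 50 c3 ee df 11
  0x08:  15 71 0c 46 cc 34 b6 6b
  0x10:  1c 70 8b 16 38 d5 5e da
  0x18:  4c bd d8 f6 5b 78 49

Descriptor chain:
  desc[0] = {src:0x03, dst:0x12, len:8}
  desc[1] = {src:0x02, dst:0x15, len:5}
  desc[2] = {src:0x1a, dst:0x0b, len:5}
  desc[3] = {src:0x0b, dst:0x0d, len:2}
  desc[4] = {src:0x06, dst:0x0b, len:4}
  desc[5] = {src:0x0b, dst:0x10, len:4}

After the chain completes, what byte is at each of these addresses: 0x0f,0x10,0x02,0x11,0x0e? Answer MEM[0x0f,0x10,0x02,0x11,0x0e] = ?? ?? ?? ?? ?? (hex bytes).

MEM[0x0f,0x10,0x02,0x11,0x0e] = 49 df f0 11 71

  after D0: wrote 8B at 0x12 = 50c3eedf1115710c
  after D1: wrote 5B at 0x15 = f050c3eedf
  after D2: wrote 5B at 0x0b = d8f65b7849
  after D3: wrote 2B at 0x0d = d8f6
  after D4: wrote 4B at 0x0b = df111571
  after D5: wrote 4B at 0x10 = df111571
query mem[0x0f]=0x49, mem[0x10]=0xdf, mem[0x02]=0xf0, mem[0x11]=0x11, mem[0x0e]=0x71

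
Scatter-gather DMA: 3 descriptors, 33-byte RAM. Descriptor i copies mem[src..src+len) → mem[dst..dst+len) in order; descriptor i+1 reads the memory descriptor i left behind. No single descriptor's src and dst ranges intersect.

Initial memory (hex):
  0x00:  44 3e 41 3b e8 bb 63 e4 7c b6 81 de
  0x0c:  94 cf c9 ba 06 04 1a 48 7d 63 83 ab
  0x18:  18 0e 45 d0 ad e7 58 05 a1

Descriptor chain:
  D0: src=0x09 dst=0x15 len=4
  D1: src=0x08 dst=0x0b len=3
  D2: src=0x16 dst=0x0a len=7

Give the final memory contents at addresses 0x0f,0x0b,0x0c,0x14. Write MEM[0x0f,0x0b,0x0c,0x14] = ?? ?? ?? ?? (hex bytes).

D0: mem[0x15..0x18] <- [b6 81 de 94]
D1: mem[0x0b..0x0d] <- [7c b6 81]
D2: mem[0x0a..0x10] <- [81 de 94 0e 45 d0 ad]
query mem[0x0f]=0xd0, mem[0x0b]=0xde, mem[0x0c]=0x94, mem[0x14]=0x7d

MEM[0x0f,0x0b,0x0c,0x14] = d0 de 94 7d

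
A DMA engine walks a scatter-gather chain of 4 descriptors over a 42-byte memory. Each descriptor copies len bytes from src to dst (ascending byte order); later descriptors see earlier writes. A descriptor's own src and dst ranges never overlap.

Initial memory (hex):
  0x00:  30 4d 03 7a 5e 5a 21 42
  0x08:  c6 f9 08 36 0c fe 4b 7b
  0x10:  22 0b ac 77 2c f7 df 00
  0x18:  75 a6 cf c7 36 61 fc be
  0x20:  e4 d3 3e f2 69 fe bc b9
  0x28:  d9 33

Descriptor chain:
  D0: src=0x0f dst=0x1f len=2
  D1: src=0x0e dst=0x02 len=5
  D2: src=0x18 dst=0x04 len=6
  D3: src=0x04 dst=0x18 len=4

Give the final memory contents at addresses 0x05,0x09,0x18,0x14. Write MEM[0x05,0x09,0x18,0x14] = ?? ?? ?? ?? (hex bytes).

[0] 0x0f->0x1f len=2 : 7b 22
[1] 0x0e->0x02 len=5 : 4b 7b 22 0b ac
[2] 0x18->0x04 len=6 : 75 a6 cf c7 36 61
[3] 0x04->0x18 len=4 : 75 a6 cf c7
query mem[0x05]=0xa6, mem[0x09]=0x61, mem[0x18]=0x75, mem[0x14]=0x2c

MEM[0x05,0x09,0x18,0x14] = a6 61 75 2c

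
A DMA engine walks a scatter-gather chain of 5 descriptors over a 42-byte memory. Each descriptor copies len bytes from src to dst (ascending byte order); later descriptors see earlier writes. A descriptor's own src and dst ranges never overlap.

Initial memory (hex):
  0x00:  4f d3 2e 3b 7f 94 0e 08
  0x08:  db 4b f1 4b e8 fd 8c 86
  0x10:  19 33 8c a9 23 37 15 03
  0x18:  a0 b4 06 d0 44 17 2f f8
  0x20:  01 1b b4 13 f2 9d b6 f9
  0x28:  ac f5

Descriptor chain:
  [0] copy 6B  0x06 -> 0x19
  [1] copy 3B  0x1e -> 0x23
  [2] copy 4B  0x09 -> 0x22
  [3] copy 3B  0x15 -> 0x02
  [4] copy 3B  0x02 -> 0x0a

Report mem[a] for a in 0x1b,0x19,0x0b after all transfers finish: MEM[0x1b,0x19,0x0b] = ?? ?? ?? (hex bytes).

MEM[0x1b,0x19,0x0b] = db 0e 15

  after D0: wrote 6B at 0x19 = 0e08db4bf14b
  after D1: wrote 3B at 0x23 = 4bf801
  after D2: wrote 4B at 0x22 = 4bf14be8
  after D3: wrote 3B at 0x02 = 371503
  after D4: wrote 3B at 0x0a = 371503
query mem[0x1b]=0xdb, mem[0x19]=0x0e, mem[0x0b]=0x15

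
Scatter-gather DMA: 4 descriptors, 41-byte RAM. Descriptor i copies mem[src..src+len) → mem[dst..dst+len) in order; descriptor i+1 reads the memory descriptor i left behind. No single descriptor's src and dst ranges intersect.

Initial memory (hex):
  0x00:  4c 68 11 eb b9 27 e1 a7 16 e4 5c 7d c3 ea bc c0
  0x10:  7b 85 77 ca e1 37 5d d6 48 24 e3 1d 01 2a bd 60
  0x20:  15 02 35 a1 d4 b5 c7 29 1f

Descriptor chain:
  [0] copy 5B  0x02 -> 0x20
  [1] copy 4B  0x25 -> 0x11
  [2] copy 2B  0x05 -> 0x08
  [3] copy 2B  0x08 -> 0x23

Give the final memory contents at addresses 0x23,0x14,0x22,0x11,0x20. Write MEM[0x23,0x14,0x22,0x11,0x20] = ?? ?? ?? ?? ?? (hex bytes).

MEM[0x23,0x14,0x22,0x11,0x20] = 27 1f b9 b5 11

  after D0: wrote 5B at 0x20 = 11ebb927e1
  after D1: wrote 4B at 0x11 = b5c7291f
  after D2: wrote 2B at 0x08 = 27e1
  after D3: wrote 2B at 0x23 = 27e1
query mem[0x23]=0x27, mem[0x14]=0x1f, mem[0x22]=0xb9, mem[0x11]=0xb5, mem[0x20]=0x11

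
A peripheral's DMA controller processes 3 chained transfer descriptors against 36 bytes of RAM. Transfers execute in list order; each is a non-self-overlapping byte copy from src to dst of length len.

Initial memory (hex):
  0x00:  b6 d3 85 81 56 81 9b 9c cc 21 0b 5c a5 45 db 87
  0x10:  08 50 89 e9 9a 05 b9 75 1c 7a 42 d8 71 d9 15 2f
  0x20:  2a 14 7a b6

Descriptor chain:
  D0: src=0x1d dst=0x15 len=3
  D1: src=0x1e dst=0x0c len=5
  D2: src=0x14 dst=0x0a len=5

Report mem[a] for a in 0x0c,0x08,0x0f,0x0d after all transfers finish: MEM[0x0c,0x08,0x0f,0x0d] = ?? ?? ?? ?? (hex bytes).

#0 dst[0x15+3] := {0xd9,0x15,0x2f}
#1 dst[0x0c+5] := {0x15,0x2f,0x2a,0x14,0x7a}
#2 dst[0x0a+5] := {0x9a,0xd9,0x15,0x2f,0x1c}
query mem[0x0c]=0x15, mem[0x08]=0xcc, mem[0x0f]=0x14, mem[0x0d]=0x2f

MEM[0x0c,0x08,0x0f,0x0d] = 15 cc 14 2f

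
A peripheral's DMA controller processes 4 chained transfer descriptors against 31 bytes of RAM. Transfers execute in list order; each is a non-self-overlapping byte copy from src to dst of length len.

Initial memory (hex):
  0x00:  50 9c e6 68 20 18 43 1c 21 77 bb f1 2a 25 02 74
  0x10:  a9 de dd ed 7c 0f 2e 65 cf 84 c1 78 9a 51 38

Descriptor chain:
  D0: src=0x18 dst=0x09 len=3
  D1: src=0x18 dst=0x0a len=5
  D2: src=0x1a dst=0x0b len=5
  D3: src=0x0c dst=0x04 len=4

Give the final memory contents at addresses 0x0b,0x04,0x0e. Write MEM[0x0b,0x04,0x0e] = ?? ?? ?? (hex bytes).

[0] 0x18->0x09 len=3 : cf 84 c1
[1] 0x18->0x0a len=5 : cf 84 c1 78 9a
[2] 0x1a->0x0b len=5 : c1 78 9a 51 38
[3] 0x0c->0x04 len=4 : 78 9a 51 38
query mem[0x0b]=0xc1, mem[0x04]=0x78, mem[0x0e]=0x51

MEM[0x0b,0x04,0x0e] = c1 78 51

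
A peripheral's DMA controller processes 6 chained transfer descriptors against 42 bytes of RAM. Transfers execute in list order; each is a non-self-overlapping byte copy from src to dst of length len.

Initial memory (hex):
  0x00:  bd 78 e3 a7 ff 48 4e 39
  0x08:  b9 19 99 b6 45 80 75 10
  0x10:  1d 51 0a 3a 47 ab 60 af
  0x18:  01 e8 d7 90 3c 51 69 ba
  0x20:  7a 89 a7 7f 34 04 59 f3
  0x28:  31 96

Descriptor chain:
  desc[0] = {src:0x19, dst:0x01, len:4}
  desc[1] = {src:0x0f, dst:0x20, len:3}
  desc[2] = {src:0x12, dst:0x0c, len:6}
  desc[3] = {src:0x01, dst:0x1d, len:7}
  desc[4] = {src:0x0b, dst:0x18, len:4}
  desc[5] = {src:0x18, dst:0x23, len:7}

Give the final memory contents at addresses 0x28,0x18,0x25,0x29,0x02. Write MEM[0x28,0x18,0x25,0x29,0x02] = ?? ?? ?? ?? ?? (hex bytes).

  after D0: wrote 4B at 0x01 = e8d7903c
  after D1: wrote 3B at 0x20 = 101d51
  after D2: wrote 6B at 0x0c = 0a3a47ab60af
  after D3: wrote 7B at 0x1d = e8d7903c484e39
  after D4: wrote 4B at 0x18 = b60a3a47
  after D5: wrote 7B at 0x23 = b60a3a473ce8d7
query mem[0x28]=0xe8, mem[0x18]=0xb6, mem[0x25]=0x3a, mem[0x29]=0xd7, mem[0x02]=0xd7

MEM[0x28,0x18,0x25,0x29,0x02] = e8 b6 3a d7 d7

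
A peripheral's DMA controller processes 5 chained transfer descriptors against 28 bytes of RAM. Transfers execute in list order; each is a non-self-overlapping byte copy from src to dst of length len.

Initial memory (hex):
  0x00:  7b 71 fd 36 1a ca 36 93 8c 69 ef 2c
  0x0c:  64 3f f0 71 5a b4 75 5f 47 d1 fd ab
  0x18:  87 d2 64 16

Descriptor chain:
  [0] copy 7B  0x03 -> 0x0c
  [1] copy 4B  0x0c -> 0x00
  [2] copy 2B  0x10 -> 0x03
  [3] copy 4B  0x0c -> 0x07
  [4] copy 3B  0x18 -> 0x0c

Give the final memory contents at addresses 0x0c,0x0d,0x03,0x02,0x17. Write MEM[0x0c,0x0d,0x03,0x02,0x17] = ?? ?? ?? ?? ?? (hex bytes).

MEM[0x0c,0x0d,0x03,0x02,0x17] = 87 d2 93 ca ab

[0] 0x03->0x0c len=7 : 36 1a ca 36 93 8c 69
[1] 0x0c->0x00 len=4 : 36 1a ca 36
[2] 0x10->0x03 len=2 : 93 8c
[3] 0x0c->0x07 len=4 : 36 1a ca 36
[4] 0x18->0x0c len=3 : 87 d2 64
query mem[0x0c]=0x87, mem[0x0d]=0xd2, mem[0x03]=0x93, mem[0x02]=0xca, mem[0x17]=0xab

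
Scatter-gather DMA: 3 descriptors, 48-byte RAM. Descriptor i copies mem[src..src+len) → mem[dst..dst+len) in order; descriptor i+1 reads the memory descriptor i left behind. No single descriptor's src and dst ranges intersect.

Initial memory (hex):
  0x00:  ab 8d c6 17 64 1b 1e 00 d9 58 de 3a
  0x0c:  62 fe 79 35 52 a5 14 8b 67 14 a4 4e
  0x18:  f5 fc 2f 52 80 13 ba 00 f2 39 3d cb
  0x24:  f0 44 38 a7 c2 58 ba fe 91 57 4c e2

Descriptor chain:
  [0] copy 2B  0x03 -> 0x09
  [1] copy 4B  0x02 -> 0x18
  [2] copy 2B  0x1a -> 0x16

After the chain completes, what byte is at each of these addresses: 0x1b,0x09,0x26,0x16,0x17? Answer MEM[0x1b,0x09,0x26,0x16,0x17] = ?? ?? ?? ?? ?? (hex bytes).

[0] 0x03->0x09 len=2 : 17 64
[1] 0x02->0x18 len=4 : c6 17 64 1b
[2] 0x1a->0x16 len=2 : 64 1b
query mem[0x1b]=0x1b, mem[0x09]=0x17, mem[0x26]=0x38, mem[0x16]=0x64, mem[0x17]=0x1b

MEM[0x1b,0x09,0x26,0x16,0x17] = 1b 17 38 64 1b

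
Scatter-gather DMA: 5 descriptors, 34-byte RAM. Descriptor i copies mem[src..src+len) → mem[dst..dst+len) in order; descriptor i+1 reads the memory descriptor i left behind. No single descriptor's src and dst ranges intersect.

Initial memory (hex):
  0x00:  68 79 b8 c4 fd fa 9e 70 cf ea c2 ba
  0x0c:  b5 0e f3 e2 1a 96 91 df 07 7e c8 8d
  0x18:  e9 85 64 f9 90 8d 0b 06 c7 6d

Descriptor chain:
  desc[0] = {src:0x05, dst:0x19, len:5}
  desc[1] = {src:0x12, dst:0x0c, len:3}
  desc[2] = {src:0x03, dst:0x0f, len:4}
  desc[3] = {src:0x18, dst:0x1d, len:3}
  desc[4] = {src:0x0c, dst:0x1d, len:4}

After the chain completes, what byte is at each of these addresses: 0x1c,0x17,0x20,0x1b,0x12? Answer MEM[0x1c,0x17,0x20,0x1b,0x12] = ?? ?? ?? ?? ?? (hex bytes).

MEM[0x1c,0x17,0x20,0x1b,0x12] = cf 8d c4 70 9e

D0: mem[0x19..0x1d] <- [fa 9e 70 cf ea]
D1: mem[0x0c..0x0e] <- [91 df 07]
D2: mem[0x0f..0x12] <- [c4 fd fa 9e]
D3: mem[0x1d..0x1f] <- [e9 fa 9e]
D4: mem[0x1d..0x20] <- [91 df 07 c4]
query mem[0x1c]=0xcf, mem[0x17]=0x8d, mem[0x20]=0xc4, mem[0x1b]=0x70, mem[0x12]=0x9e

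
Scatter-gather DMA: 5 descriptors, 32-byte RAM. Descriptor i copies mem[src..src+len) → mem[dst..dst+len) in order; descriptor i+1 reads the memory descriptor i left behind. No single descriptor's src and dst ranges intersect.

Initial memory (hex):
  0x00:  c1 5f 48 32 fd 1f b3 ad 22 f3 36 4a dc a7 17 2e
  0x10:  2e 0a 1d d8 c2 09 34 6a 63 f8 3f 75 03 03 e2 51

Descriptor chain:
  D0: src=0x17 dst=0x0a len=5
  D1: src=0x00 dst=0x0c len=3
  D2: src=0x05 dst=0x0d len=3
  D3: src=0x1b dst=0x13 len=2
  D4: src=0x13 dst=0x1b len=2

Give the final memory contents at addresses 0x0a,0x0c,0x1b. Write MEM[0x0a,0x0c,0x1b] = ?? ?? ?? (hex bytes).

#0 dst[0x0a+5] := {0x6a,0x63,0xf8,0x3f,0x75}
#1 dst[0x0c+3] := {0xc1,0x5f,0x48}
#2 dst[0x0d+3] := {0x1f,0xb3,0xad}
#3 dst[0x13+2] := {0x75,0x03}
#4 dst[0x1b+2] := {0x75,0x03}
query mem[0x0a]=0x6a, mem[0x0c]=0xc1, mem[0x1b]=0x75

MEM[0x0a,0x0c,0x1b] = 6a c1 75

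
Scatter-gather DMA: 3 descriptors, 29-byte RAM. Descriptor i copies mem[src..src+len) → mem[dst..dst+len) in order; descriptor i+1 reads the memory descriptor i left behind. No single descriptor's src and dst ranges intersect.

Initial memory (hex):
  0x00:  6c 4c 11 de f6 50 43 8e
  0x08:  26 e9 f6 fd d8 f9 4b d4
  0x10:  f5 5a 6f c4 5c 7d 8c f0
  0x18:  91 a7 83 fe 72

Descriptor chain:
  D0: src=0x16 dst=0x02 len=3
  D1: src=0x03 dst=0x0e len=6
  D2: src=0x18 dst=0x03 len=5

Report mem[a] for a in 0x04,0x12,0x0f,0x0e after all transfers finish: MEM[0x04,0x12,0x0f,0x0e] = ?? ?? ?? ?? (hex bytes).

#0 dst[0x02+3] := {0x8c,0xf0,0x91}
#1 dst[0x0e+6] := {0xf0,0x91,0x50,0x43,0x8e,0x26}
#2 dst[0x03+5] := {0x91,0xa7,0x83,0xfe,0x72}
query mem[0x04]=0xa7, mem[0x12]=0x8e, mem[0x0f]=0x91, mem[0x0e]=0xf0

MEM[0x04,0x12,0x0f,0x0e] = a7 8e 91 f0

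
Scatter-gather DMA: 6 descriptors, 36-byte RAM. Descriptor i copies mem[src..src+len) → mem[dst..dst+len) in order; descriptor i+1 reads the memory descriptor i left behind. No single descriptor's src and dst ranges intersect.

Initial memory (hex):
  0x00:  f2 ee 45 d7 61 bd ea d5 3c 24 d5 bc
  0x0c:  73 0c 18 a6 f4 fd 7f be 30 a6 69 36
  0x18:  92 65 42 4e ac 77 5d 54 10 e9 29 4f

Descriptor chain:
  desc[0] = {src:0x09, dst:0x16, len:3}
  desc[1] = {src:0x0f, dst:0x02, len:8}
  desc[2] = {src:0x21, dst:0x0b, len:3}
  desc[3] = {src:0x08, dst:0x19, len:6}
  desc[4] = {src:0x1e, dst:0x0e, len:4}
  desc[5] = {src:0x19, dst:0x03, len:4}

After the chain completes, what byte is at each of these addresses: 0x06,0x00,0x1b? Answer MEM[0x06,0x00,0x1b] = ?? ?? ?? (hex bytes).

MEM[0x06,0x00,0x1b] = e9 f2 d5

D0: mem[0x16..0x18] <- [24 d5 bc]
D1: mem[0x02..0x09] <- [a6 f4 fd 7f be 30 a6 24]
D2: mem[0x0b..0x0d] <- [e9 29 4f]
D3: mem[0x19..0x1e] <- [a6 24 d5 e9 29 4f]
D4: mem[0x0e..0x11] <- [4f 54 10 e9]
D5: mem[0x03..0x06] <- [a6 24 d5 e9]
query mem[0x06]=0xe9, mem[0x00]=0xf2, mem[0x1b]=0xd5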